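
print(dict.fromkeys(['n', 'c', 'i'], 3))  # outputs {'n': 3, 'c': 3, 'i': 3}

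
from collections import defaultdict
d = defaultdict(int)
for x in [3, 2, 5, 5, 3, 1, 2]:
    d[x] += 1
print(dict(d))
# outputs {3: 2, 2: 2, 5: 2, 1: 1}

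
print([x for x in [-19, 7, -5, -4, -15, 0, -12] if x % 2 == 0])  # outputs [-4, 0, -12]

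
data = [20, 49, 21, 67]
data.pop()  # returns 67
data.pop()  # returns 21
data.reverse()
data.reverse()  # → [20, 49]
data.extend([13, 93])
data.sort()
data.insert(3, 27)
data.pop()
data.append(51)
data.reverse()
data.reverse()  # [13, 20, 49, 27, 51]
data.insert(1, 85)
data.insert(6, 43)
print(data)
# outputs [13, 85, 20, 49, 27, 51, 43]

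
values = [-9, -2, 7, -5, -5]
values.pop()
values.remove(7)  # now [-9, -2, -5]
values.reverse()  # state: [-5, -2, -9]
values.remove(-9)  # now [-5, -2]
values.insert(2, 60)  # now [-5, -2, 60]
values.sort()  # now [-5, -2, 60]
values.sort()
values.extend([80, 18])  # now [-5, -2, 60, 80, 18]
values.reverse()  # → [18, 80, 60, -2, -5]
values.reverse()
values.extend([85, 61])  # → [-5, -2, 60, 80, 18, 85, 61]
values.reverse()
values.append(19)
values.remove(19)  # [61, 85, 18, 80, 60, -2, -5]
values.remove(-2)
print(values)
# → [61, 85, 18, 80, 60, -5]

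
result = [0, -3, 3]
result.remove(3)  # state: [0, -3]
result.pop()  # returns -3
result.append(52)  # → [0, 52]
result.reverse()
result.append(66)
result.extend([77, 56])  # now [52, 0, 66, 77, 56]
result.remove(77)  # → [52, 0, 66, 56]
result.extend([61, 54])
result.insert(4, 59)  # [52, 0, 66, 56, 59, 61, 54]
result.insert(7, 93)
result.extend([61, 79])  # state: [52, 0, 66, 56, 59, 61, 54, 93, 61, 79]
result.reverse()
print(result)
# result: [79, 61, 93, 54, 61, 59, 56, 66, 0, 52]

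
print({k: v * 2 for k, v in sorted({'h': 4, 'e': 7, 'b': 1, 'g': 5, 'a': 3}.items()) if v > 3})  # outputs {'e': 14, 'g': 10, 'h': 8}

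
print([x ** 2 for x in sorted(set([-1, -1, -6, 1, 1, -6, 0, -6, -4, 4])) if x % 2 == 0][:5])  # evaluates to [36, 16, 0, 16]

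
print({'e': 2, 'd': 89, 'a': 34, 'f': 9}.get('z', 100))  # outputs 100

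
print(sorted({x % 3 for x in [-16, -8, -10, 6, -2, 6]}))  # [0, 1, 2]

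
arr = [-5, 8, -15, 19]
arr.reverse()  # [19, -15, 8, -5]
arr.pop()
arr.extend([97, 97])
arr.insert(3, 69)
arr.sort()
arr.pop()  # 97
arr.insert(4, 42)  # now [-15, 8, 19, 69, 42, 97]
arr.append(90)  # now [-15, 8, 19, 69, 42, 97, 90]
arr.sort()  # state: [-15, 8, 19, 42, 69, 90, 97]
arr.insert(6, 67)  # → [-15, 8, 19, 42, 69, 90, 67, 97]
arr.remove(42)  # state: [-15, 8, 19, 69, 90, 67, 97]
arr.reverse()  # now [97, 67, 90, 69, 19, 8, -15]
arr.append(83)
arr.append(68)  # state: [97, 67, 90, 69, 19, 8, -15, 83, 68]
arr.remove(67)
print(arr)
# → [97, 90, 69, 19, 8, -15, 83, 68]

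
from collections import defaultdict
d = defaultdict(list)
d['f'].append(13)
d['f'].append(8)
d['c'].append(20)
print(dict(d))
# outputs {'f': [13, 8], 'c': [20]}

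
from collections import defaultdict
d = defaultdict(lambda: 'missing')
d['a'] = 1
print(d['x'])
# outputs missing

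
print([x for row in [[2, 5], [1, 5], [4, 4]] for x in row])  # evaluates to [2, 5, 1, 5, 4, 4]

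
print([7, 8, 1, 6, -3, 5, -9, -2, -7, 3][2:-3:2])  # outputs [1, -3, -9]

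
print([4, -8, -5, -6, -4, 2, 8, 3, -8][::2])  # [4, -5, -4, 8, -8]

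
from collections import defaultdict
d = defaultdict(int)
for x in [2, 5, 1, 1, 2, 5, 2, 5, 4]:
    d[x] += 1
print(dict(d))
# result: {2: 3, 5: 3, 1: 2, 4: 1}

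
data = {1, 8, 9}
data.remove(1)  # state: {8, 9}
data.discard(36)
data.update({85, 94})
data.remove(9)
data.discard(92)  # {8, 85, 94}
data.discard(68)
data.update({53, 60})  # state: {8, 53, 60, 85, 94}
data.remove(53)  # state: {8, 60, 85, 94}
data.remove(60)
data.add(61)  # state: {8, 61, 85, 94}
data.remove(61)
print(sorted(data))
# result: [8, 85, 94]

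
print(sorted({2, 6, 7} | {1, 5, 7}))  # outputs [1, 2, 5, 6, 7]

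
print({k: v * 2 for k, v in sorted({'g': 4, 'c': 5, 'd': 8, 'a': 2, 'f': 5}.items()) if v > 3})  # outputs {'c': 10, 'd': 16, 'f': 10, 'g': 8}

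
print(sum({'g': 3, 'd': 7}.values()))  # 10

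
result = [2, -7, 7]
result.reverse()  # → [7, -7, 2]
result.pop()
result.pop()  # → -7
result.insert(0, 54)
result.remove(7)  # [54]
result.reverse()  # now [54]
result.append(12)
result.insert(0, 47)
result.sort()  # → [12, 47, 54]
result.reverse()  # [54, 47, 12]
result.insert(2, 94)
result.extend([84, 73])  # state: [54, 47, 94, 12, 84, 73]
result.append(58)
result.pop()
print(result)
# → [54, 47, 94, 12, 84, 73]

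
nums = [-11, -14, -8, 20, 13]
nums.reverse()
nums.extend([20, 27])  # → [13, 20, -8, -14, -11, 20, 27]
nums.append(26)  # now [13, 20, -8, -14, -11, 20, 27, 26]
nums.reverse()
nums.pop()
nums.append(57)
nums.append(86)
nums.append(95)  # [26, 27, 20, -11, -14, -8, 20, 57, 86, 95]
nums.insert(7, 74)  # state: [26, 27, 20, -11, -14, -8, 20, 74, 57, 86, 95]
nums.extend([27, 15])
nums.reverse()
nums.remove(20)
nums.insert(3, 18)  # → [15, 27, 95, 18, 86, 57, 74, -8, -14, -11, 20, 27, 26]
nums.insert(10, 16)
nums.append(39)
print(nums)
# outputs [15, 27, 95, 18, 86, 57, 74, -8, -14, -11, 16, 20, 27, 26, 39]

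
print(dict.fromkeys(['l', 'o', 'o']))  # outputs {'l': None, 'o': None}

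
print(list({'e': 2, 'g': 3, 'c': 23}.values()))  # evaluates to [2, 3, 23]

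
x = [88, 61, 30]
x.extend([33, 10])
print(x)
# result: [88, 61, 30, 33, 10]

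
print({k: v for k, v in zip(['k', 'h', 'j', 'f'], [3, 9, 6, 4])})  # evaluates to {'k': 3, 'h': 9, 'j': 6, 'f': 4}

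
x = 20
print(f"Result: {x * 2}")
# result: Result: 40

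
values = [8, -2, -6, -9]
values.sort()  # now [-9, -6, -2, 8]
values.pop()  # 8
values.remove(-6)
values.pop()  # -2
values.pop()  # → -9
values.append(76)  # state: [76]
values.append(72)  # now [76, 72]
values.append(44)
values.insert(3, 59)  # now [76, 72, 44, 59]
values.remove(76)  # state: [72, 44, 59]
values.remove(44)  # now [72, 59]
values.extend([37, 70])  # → [72, 59, 37, 70]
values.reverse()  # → [70, 37, 59, 72]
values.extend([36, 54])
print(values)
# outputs [70, 37, 59, 72, 36, 54]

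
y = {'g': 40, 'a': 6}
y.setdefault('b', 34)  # 34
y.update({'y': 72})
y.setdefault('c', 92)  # 92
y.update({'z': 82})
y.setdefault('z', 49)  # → 82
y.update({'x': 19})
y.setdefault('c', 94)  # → 92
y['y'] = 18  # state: {'g': 40, 'a': 6, 'b': 34, 'y': 18, 'c': 92, 'z': 82, 'x': 19}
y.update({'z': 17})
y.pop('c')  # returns 92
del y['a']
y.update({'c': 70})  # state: {'g': 40, 'b': 34, 'y': 18, 'z': 17, 'x': 19, 'c': 70}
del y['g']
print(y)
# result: {'b': 34, 'y': 18, 'z': 17, 'x': 19, 'c': 70}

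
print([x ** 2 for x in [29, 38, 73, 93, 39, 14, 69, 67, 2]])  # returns [841, 1444, 5329, 8649, 1521, 196, 4761, 4489, 4]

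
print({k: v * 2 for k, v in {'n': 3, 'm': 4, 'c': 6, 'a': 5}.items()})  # {'n': 6, 'm': 8, 'c': 12, 'a': 10}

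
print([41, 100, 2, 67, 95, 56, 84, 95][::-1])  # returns [95, 84, 56, 95, 67, 2, 100, 41]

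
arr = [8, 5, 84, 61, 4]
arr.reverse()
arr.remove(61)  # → [4, 84, 5, 8]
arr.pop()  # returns 8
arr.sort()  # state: [4, 5, 84]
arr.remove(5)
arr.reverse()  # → [84, 4]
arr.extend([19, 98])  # [84, 4, 19, 98]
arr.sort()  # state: [4, 19, 84, 98]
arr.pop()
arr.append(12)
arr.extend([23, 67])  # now [4, 19, 84, 12, 23, 67]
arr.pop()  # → 67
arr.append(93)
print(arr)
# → [4, 19, 84, 12, 23, 93]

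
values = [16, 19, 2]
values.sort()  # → [2, 16, 19]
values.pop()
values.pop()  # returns 16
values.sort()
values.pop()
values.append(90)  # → [90]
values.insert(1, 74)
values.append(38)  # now [90, 74, 38]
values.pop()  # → 38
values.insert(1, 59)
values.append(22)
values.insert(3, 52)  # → [90, 59, 74, 52, 22]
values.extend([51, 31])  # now [90, 59, 74, 52, 22, 51, 31]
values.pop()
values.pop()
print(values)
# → [90, 59, 74, 52, 22]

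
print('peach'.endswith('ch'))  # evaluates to True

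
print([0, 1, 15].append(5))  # None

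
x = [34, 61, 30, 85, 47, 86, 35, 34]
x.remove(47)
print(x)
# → [34, 61, 30, 85, 86, 35, 34]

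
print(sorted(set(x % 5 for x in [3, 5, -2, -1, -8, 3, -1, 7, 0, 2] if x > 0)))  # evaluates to [0, 2, 3]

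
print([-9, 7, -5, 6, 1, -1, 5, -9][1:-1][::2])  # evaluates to [7, 6, -1]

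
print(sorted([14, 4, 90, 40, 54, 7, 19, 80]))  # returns [4, 7, 14, 19, 40, 54, 80, 90]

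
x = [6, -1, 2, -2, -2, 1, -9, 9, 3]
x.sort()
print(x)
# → [-9, -2, -2, -1, 1, 2, 3, 6, 9]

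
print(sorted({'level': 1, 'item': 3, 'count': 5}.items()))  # [('count', 5), ('item', 3), ('level', 1)]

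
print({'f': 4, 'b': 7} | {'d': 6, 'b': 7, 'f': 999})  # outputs {'f': 999, 'b': 7, 'd': 6}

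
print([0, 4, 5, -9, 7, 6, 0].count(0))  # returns 2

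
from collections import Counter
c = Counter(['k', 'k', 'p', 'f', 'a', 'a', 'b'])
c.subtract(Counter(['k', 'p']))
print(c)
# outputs Counter({'a': 2, 'k': 1, 'f': 1, 'b': 1, 'p': 0})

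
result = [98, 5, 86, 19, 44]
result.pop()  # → 44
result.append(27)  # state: [98, 5, 86, 19, 27]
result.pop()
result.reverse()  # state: [19, 86, 5, 98]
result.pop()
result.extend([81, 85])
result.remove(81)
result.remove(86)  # [19, 5, 85]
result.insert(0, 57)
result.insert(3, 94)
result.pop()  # 85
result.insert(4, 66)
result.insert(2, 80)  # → [57, 19, 80, 5, 94, 66]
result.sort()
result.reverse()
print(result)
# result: [94, 80, 66, 57, 19, 5]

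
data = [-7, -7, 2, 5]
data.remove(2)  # [-7, -7, 5]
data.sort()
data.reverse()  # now [5, -7, -7]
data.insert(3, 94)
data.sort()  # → [-7, -7, 5, 94]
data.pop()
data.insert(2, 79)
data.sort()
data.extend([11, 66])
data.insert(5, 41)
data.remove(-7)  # [-7, 5, 79, 11, 41, 66]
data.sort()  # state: [-7, 5, 11, 41, 66, 79]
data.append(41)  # [-7, 5, 11, 41, 66, 79, 41]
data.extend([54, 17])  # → [-7, 5, 11, 41, 66, 79, 41, 54, 17]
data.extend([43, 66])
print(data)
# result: [-7, 5, 11, 41, 66, 79, 41, 54, 17, 43, 66]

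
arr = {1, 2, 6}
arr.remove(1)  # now {2, 6}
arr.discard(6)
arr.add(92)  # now {2, 92}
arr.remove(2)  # {92}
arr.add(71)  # {71, 92}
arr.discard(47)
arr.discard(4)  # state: {71, 92}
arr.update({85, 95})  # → {71, 85, 92, 95}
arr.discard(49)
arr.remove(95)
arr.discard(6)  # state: {71, 85, 92}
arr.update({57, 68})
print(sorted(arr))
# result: [57, 68, 71, 85, 92]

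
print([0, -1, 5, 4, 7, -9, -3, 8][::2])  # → [0, 5, 7, -3]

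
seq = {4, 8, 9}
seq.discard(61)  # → {4, 8, 9}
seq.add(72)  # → {4, 8, 9, 72}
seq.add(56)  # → {4, 8, 9, 56, 72}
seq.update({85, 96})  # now {4, 8, 9, 56, 72, 85, 96}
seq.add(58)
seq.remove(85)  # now {4, 8, 9, 56, 58, 72, 96}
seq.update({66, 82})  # {4, 8, 9, 56, 58, 66, 72, 82, 96}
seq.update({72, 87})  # {4, 8, 9, 56, 58, 66, 72, 82, 87, 96}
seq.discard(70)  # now {4, 8, 9, 56, 58, 66, 72, 82, 87, 96}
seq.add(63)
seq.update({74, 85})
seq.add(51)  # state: {4, 8, 9, 51, 56, 58, 63, 66, 72, 74, 82, 85, 87, 96}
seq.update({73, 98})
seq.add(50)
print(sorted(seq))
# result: [4, 8, 9, 50, 51, 56, 58, 63, 66, 72, 73, 74, 82, 85, 87, 96, 98]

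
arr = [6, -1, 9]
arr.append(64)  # [6, -1, 9, 64]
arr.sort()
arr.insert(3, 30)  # [-1, 6, 9, 30, 64]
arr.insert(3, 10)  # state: [-1, 6, 9, 10, 30, 64]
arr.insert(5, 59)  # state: [-1, 6, 9, 10, 30, 59, 64]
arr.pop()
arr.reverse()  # [59, 30, 10, 9, 6, -1]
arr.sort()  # [-1, 6, 9, 10, 30, 59]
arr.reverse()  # [59, 30, 10, 9, 6, -1]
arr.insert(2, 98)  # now [59, 30, 98, 10, 9, 6, -1]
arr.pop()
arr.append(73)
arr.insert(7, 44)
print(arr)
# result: [59, 30, 98, 10, 9, 6, 73, 44]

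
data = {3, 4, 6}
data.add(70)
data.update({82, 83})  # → {3, 4, 6, 70, 82, 83}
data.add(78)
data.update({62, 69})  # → {3, 4, 6, 62, 69, 70, 78, 82, 83}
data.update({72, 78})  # {3, 4, 6, 62, 69, 70, 72, 78, 82, 83}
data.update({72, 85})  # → {3, 4, 6, 62, 69, 70, 72, 78, 82, 83, 85}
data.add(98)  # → {3, 4, 6, 62, 69, 70, 72, 78, 82, 83, 85, 98}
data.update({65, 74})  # {3, 4, 6, 62, 65, 69, 70, 72, 74, 78, 82, 83, 85, 98}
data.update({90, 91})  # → {3, 4, 6, 62, 65, 69, 70, 72, 74, 78, 82, 83, 85, 90, 91, 98}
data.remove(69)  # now {3, 4, 6, 62, 65, 70, 72, 74, 78, 82, 83, 85, 90, 91, 98}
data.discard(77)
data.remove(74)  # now {3, 4, 6, 62, 65, 70, 72, 78, 82, 83, 85, 90, 91, 98}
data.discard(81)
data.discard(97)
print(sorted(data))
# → [3, 4, 6, 62, 65, 70, 72, 78, 82, 83, 85, 90, 91, 98]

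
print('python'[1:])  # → ython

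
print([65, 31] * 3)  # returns [65, 31, 65, 31, 65, 31]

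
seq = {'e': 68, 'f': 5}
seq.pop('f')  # 5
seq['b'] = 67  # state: {'e': 68, 'b': 67}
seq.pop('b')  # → 67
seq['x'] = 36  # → {'e': 68, 'x': 36}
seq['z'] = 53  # {'e': 68, 'x': 36, 'z': 53}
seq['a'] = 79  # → {'e': 68, 'x': 36, 'z': 53, 'a': 79}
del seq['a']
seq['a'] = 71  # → {'e': 68, 'x': 36, 'z': 53, 'a': 71}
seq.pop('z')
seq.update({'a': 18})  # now {'e': 68, 'x': 36, 'a': 18}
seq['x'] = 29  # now {'e': 68, 'x': 29, 'a': 18}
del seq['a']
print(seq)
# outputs {'e': 68, 'x': 29}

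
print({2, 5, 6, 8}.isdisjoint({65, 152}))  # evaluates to True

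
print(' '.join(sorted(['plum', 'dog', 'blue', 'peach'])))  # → blue dog peach plum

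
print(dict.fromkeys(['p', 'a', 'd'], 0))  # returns {'p': 0, 'a': 0, 'd': 0}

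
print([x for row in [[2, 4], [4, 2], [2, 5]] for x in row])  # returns [2, 4, 4, 2, 2, 5]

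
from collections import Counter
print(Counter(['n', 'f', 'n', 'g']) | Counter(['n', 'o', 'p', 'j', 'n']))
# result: Counter({'n': 2, 'f': 1, 'g': 1, 'o': 1, 'p': 1, 'j': 1})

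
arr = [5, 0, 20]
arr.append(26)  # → [5, 0, 20, 26]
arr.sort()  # [0, 5, 20, 26]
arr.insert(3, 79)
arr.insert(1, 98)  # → [0, 98, 5, 20, 79, 26]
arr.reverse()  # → [26, 79, 20, 5, 98, 0]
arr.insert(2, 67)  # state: [26, 79, 67, 20, 5, 98, 0]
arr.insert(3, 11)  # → [26, 79, 67, 11, 20, 5, 98, 0]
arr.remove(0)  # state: [26, 79, 67, 11, 20, 5, 98]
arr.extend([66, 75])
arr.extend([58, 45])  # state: [26, 79, 67, 11, 20, 5, 98, 66, 75, 58, 45]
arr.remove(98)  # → [26, 79, 67, 11, 20, 5, 66, 75, 58, 45]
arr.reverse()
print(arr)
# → [45, 58, 75, 66, 5, 20, 11, 67, 79, 26]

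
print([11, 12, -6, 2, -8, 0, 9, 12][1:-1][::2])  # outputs [12, 2, 0]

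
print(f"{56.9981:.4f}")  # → 56.9981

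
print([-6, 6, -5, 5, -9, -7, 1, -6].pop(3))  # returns 5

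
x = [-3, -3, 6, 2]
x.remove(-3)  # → [-3, 6, 2]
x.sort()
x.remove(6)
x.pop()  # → 2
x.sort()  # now [-3]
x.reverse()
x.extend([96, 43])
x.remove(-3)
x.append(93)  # [96, 43, 93]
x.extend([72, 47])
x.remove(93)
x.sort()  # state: [43, 47, 72, 96]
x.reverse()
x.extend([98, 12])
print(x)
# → [96, 72, 47, 43, 98, 12]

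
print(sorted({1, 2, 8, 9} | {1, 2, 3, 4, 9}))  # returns [1, 2, 3, 4, 8, 9]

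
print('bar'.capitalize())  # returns Bar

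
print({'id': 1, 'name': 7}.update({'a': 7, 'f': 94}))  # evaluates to None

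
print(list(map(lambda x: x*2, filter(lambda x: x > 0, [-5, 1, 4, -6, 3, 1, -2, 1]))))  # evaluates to [2, 8, 6, 2, 2]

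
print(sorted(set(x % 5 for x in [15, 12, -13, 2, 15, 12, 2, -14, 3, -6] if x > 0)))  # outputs [0, 2, 3]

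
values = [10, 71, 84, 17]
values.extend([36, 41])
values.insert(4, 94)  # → [10, 71, 84, 17, 94, 36, 41]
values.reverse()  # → [41, 36, 94, 17, 84, 71, 10]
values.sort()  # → [10, 17, 36, 41, 71, 84, 94]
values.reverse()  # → [94, 84, 71, 41, 36, 17, 10]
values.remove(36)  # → [94, 84, 71, 41, 17, 10]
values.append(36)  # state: [94, 84, 71, 41, 17, 10, 36]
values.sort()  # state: [10, 17, 36, 41, 71, 84, 94]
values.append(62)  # [10, 17, 36, 41, 71, 84, 94, 62]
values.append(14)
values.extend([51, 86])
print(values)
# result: [10, 17, 36, 41, 71, 84, 94, 62, 14, 51, 86]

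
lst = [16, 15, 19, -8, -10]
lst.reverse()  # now [-10, -8, 19, 15, 16]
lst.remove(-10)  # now [-8, 19, 15, 16]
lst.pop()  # 16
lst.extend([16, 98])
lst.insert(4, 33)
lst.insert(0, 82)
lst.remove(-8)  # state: [82, 19, 15, 16, 33, 98]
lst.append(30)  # [82, 19, 15, 16, 33, 98, 30]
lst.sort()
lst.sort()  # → [15, 16, 19, 30, 33, 82, 98]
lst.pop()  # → 98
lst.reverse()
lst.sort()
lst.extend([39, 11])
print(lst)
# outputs [15, 16, 19, 30, 33, 82, 39, 11]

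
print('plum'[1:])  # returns lum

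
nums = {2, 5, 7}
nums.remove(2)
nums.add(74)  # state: {5, 7, 74}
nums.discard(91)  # {5, 7, 74}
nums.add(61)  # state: {5, 7, 61, 74}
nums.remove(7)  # {5, 61, 74}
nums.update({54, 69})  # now {5, 54, 61, 69, 74}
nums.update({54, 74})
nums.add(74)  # {5, 54, 61, 69, 74}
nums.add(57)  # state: {5, 54, 57, 61, 69, 74}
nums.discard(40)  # {5, 54, 57, 61, 69, 74}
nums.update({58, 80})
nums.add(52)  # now {5, 52, 54, 57, 58, 61, 69, 74, 80}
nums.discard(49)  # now {5, 52, 54, 57, 58, 61, 69, 74, 80}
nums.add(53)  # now {5, 52, 53, 54, 57, 58, 61, 69, 74, 80}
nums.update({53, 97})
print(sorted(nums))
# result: [5, 52, 53, 54, 57, 58, 61, 69, 74, 80, 97]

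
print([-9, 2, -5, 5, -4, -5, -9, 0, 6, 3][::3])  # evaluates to [-9, 5, -9, 3]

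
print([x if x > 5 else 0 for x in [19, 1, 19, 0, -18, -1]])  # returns [19, 0, 19, 0, 0, 0]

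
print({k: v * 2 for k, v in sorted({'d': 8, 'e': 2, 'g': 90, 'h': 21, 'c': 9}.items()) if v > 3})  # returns {'c': 18, 'd': 16, 'g': 180, 'h': 42}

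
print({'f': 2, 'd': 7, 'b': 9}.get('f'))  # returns 2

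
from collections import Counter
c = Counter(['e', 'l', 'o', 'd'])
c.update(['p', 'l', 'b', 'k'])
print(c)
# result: Counter({'l': 2, 'e': 1, 'o': 1, 'd': 1, 'p': 1, 'b': 1, 'k': 1})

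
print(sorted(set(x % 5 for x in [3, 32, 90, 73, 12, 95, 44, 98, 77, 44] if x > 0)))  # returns [0, 2, 3, 4]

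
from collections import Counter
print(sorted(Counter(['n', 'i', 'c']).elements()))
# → ['c', 'i', 'n']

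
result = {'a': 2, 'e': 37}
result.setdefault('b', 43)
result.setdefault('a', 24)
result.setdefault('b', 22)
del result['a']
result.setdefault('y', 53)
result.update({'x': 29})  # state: {'e': 37, 'b': 43, 'y': 53, 'x': 29}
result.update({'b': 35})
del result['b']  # {'e': 37, 'y': 53, 'x': 29}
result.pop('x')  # 29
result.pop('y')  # 53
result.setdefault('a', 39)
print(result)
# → {'e': 37, 'a': 39}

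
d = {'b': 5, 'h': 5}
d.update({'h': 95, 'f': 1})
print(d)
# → {'b': 5, 'h': 95, 'f': 1}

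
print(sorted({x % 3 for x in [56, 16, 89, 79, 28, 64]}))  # [1, 2]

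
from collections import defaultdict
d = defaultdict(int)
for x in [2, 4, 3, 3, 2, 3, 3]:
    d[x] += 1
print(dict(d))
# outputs {2: 2, 4: 1, 3: 4}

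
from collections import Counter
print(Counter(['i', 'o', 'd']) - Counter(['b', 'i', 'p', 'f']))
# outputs Counter({'o': 1, 'd': 1})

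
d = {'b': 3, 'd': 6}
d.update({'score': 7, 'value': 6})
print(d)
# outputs {'b': 3, 'd': 6, 'score': 7, 'value': 6}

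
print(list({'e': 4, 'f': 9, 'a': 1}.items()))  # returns [('e', 4), ('f', 9), ('a', 1)]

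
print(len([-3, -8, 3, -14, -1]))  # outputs 5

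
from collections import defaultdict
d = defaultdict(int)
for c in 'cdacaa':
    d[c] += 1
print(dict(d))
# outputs {'c': 2, 'd': 1, 'a': 3}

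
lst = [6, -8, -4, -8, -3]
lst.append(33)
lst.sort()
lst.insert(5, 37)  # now [-8, -8, -4, -3, 6, 37, 33]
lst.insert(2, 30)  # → [-8, -8, 30, -4, -3, 6, 37, 33]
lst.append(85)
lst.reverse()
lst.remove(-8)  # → [85, 33, 37, 6, -3, -4, 30, -8]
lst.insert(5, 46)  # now [85, 33, 37, 6, -3, 46, -4, 30, -8]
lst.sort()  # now [-8, -4, -3, 6, 30, 33, 37, 46, 85]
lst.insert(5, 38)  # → [-8, -4, -3, 6, 30, 38, 33, 37, 46, 85]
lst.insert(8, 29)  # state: [-8, -4, -3, 6, 30, 38, 33, 37, 29, 46, 85]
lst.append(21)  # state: [-8, -4, -3, 6, 30, 38, 33, 37, 29, 46, 85, 21]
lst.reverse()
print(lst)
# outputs [21, 85, 46, 29, 37, 33, 38, 30, 6, -3, -4, -8]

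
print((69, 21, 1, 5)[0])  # 69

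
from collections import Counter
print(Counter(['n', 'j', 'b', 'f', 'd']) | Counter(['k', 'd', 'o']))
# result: Counter({'n': 1, 'j': 1, 'b': 1, 'f': 1, 'd': 1, 'k': 1, 'o': 1})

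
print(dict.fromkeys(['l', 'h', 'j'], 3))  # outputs {'l': 3, 'h': 3, 'j': 3}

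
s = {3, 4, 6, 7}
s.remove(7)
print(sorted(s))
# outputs [3, 4, 6]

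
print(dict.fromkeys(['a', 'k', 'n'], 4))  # {'a': 4, 'k': 4, 'n': 4}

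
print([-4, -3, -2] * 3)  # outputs [-4, -3, -2, -4, -3, -2, -4, -3, -2]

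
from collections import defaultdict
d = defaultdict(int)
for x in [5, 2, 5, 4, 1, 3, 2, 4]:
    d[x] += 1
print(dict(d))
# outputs {5: 2, 2: 2, 4: 2, 1: 1, 3: 1}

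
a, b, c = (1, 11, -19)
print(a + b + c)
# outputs -7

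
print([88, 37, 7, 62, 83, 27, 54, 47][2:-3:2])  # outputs [7, 83]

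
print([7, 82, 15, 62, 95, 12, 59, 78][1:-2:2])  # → [82, 62, 12]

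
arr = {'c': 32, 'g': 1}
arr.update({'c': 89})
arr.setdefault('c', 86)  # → 89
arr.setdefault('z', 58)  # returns 58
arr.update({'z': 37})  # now {'c': 89, 'g': 1, 'z': 37}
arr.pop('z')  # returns 37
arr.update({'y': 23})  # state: {'c': 89, 'g': 1, 'y': 23}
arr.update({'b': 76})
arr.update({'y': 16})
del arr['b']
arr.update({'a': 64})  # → {'c': 89, 'g': 1, 'y': 16, 'a': 64}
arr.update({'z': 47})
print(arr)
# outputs {'c': 89, 'g': 1, 'y': 16, 'a': 64, 'z': 47}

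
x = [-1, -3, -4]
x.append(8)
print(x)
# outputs [-1, -3, -4, 8]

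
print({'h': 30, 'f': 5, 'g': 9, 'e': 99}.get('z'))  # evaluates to None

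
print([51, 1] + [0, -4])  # [51, 1, 0, -4]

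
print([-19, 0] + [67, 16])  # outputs [-19, 0, 67, 16]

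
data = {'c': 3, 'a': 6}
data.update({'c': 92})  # {'c': 92, 'a': 6}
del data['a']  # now {'c': 92}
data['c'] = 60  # {'c': 60}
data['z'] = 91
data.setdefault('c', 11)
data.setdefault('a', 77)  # 77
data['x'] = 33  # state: {'c': 60, 'z': 91, 'a': 77, 'x': 33}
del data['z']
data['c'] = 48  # {'c': 48, 'a': 77, 'x': 33}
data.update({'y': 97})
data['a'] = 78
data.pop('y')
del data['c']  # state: {'a': 78, 'x': 33}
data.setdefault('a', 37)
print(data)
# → {'a': 78, 'x': 33}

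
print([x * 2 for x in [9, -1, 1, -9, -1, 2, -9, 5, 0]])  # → [18, -2, 2, -18, -2, 4, -18, 10, 0]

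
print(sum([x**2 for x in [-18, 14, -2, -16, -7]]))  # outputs 829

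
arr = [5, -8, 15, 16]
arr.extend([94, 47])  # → [5, -8, 15, 16, 94, 47]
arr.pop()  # 47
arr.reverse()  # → [94, 16, 15, -8, 5]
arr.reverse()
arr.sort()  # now [-8, 5, 15, 16, 94]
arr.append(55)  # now [-8, 5, 15, 16, 94, 55]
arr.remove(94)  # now [-8, 5, 15, 16, 55]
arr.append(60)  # [-8, 5, 15, 16, 55, 60]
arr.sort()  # [-8, 5, 15, 16, 55, 60]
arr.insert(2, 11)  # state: [-8, 5, 11, 15, 16, 55, 60]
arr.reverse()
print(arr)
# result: [60, 55, 16, 15, 11, 5, -8]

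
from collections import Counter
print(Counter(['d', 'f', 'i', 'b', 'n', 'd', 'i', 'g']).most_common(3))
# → [('d', 2), ('i', 2), ('f', 1)]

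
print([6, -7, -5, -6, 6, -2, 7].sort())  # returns None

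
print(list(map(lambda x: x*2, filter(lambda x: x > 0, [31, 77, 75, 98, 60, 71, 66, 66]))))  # [62, 154, 150, 196, 120, 142, 132, 132]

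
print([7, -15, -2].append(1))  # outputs None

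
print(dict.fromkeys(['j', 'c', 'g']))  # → {'j': None, 'c': None, 'g': None}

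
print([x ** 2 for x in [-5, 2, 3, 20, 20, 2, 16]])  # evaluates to [25, 4, 9, 400, 400, 4, 256]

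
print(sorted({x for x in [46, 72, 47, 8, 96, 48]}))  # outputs [8, 46, 47, 48, 72, 96]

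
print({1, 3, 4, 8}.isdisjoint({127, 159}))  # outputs True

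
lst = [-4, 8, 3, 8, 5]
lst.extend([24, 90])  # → [-4, 8, 3, 8, 5, 24, 90]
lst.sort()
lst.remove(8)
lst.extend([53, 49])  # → [-4, 3, 5, 8, 24, 90, 53, 49]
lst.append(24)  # [-4, 3, 5, 8, 24, 90, 53, 49, 24]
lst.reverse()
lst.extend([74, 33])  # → [24, 49, 53, 90, 24, 8, 5, 3, -4, 74, 33]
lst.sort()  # [-4, 3, 5, 8, 24, 24, 33, 49, 53, 74, 90]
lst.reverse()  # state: [90, 74, 53, 49, 33, 24, 24, 8, 5, 3, -4]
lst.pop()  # -4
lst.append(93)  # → [90, 74, 53, 49, 33, 24, 24, 8, 5, 3, 93]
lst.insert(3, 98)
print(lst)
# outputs [90, 74, 53, 98, 49, 33, 24, 24, 8, 5, 3, 93]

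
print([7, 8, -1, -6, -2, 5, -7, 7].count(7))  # 2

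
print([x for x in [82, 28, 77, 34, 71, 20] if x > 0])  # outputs [82, 28, 77, 34, 71, 20]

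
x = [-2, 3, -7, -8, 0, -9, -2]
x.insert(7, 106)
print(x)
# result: [-2, 3, -7, -8, 0, -9, -2, 106]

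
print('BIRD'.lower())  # bird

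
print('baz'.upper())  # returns BAZ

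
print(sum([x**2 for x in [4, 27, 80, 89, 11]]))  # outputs 15187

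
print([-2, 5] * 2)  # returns [-2, 5, -2, 5]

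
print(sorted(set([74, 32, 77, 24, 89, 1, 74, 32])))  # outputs [1, 24, 32, 74, 77, 89]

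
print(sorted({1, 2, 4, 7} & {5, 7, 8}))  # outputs [7]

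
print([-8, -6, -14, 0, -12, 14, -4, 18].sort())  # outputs None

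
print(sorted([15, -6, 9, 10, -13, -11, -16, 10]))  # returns [-16, -13, -11, -6, 9, 10, 10, 15]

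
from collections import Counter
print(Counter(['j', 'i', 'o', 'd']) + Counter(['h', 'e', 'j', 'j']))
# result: Counter({'j': 3, 'i': 1, 'o': 1, 'd': 1, 'h': 1, 'e': 1})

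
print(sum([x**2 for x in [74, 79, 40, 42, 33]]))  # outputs 16170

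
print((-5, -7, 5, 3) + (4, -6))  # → (-5, -7, 5, 3, 4, -6)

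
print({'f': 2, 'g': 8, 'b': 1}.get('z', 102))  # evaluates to 102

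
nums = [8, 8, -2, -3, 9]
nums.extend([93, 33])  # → [8, 8, -2, -3, 9, 93, 33]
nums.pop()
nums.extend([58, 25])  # [8, 8, -2, -3, 9, 93, 58, 25]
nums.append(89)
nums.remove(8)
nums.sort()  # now [-3, -2, 8, 9, 25, 58, 89, 93]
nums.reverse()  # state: [93, 89, 58, 25, 9, 8, -2, -3]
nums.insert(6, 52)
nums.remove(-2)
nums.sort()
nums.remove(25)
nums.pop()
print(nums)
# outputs [-3, 8, 9, 52, 58, 89]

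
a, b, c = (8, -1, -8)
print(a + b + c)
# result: -1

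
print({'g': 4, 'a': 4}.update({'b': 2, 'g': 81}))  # None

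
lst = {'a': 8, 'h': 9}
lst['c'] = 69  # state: {'a': 8, 'h': 9, 'c': 69}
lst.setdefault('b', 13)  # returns 13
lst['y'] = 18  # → {'a': 8, 'h': 9, 'c': 69, 'b': 13, 'y': 18}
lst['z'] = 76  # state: {'a': 8, 'h': 9, 'c': 69, 'b': 13, 'y': 18, 'z': 76}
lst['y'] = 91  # {'a': 8, 'h': 9, 'c': 69, 'b': 13, 'y': 91, 'z': 76}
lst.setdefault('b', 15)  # 13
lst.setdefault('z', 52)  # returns 76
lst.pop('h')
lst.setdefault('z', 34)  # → 76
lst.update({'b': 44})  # {'a': 8, 'c': 69, 'b': 44, 'y': 91, 'z': 76}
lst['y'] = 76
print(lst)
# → {'a': 8, 'c': 69, 'b': 44, 'y': 76, 'z': 76}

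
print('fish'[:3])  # fis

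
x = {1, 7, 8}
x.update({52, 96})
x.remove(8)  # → {1, 7, 52, 96}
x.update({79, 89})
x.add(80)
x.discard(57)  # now {1, 7, 52, 79, 80, 89, 96}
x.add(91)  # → {1, 7, 52, 79, 80, 89, 91, 96}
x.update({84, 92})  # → {1, 7, 52, 79, 80, 84, 89, 91, 92, 96}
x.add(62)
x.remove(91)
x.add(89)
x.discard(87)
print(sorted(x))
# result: [1, 7, 52, 62, 79, 80, 84, 89, 92, 96]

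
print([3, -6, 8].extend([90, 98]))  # None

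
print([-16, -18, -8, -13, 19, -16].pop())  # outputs -16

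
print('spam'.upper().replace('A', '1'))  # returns SP1M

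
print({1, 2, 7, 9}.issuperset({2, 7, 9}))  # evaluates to True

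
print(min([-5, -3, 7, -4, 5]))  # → -5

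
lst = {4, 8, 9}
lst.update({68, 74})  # {4, 8, 9, 68, 74}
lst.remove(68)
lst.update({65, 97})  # {4, 8, 9, 65, 74, 97}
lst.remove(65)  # {4, 8, 9, 74, 97}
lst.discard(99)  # {4, 8, 9, 74, 97}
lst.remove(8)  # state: {4, 9, 74, 97}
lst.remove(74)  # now {4, 9, 97}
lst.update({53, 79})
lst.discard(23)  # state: {4, 9, 53, 79, 97}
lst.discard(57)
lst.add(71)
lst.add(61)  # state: {4, 9, 53, 61, 71, 79, 97}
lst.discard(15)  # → {4, 9, 53, 61, 71, 79, 97}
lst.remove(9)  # {4, 53, 61, 71, 79, 97}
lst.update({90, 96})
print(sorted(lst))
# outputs [4, 53, 61, 71, 79, 90, 96, 97]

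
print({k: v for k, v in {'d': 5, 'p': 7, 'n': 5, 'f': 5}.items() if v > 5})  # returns {'p': 7}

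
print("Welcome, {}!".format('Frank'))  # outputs Welcome, Frank!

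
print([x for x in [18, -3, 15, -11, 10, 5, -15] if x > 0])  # [18, 15, 10, 5]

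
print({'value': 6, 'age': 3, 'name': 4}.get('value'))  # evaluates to 6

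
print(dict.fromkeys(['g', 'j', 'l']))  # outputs {'g': None, 'j': None, 'l': None}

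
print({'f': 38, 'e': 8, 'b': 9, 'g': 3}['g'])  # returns 3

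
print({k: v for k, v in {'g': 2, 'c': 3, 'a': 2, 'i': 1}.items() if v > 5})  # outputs {}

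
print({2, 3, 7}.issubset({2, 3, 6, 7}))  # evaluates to True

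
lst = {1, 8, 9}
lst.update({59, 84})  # {1, 8, 9, 59, 84}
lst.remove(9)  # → {1, 8, 59, 84}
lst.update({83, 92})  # {1, 8, 59, 83, 84, 92}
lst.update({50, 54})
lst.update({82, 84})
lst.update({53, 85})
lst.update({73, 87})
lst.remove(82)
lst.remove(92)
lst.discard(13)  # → {1, 8, 50, 53, 54, 59, 73, 83, 84, 85, 87}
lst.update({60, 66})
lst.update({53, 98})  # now {1, 8, 50, 53, 54, 59, 60, 66, 73, 83, 84, 85, 87, 98}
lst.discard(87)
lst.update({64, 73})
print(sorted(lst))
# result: [1, 8, 50, 53, 54, 59, 60, 64, 66, 73, 83, 84, 85, 98]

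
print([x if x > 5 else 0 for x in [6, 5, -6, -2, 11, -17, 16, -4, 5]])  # [6, 0, 0, 0, 11, 0, 16, 0, 0]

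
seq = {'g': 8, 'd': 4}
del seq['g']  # {'d': 4}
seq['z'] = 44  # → {'d': 4, 'z': 44}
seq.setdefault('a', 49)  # 49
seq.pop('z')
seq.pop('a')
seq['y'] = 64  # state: {'d': 4, 'y': 64}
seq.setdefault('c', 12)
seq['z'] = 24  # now {'d': 4, 'y': 64, 'c': 12, 'z': 24}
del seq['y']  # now {'d': 4, 'c': 12, 'z': 24}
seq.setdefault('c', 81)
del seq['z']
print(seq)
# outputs {'d': 4, 'c': 12}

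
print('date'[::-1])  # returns etad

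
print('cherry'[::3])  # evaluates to cr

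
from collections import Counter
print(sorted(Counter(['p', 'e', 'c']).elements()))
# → ['c', 'e', 'p']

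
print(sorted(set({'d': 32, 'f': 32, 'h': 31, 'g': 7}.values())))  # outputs [7, 31, 32]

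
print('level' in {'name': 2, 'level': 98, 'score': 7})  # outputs True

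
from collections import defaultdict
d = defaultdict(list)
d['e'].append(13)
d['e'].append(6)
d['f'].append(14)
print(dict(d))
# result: {'e': [13, 6], 'f': [14]}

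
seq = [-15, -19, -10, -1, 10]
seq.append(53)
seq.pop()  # 53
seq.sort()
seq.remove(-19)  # [-15, -10, -1, 10]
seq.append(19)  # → [-15, -10, -1, 10, 19]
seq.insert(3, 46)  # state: [-15, -10, -1, 46, 10, 19]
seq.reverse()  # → [19, 10, 46, -1, -10, -15]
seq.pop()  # -15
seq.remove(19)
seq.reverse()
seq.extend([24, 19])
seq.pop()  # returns 19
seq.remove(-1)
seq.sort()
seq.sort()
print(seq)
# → [-10, 10, 24, 46]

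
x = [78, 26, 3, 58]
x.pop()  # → 58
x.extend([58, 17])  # [78, 26, 3, 58, 17]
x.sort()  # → [3, 17, 26, 58, 78]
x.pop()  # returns 78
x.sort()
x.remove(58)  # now [3, 17, 26]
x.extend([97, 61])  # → [3, 17, 26, 97, 61]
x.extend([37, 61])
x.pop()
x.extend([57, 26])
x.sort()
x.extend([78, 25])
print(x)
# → [3, 17, 26, 26, 37, 57, 61, 97, 78, 25]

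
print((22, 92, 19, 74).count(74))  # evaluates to 1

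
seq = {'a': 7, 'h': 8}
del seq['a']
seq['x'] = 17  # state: {'h': 8, 'x': 17}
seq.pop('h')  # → 8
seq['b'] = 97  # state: {'x': 17, 'b': 97}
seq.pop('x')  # 17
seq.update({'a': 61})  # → {'b': 97, 'a': 61}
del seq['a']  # {'b': 97}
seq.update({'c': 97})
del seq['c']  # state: {'b': 97}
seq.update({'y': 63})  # {'b': 97, 'y': 63}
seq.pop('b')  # 97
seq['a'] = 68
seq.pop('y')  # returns 63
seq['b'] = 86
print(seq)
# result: {'a': 68, 'b': 86}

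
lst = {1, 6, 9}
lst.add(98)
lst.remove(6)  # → {1, 9, 98}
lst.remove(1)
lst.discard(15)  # {9, 98}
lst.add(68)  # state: {9, 68, 98}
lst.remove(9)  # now {68, 98}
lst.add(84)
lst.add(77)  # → {68, 77, 84, 98}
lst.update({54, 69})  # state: {54, 68, 69, 77, 84, 98}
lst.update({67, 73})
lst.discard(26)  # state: {54, 67, 68, 69, 73, 77, 84, 98}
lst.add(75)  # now {54, 67, 68, 69, 73, 75, 77, 84, 98}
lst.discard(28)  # {54, 67, 68, 69, 73, 75, 77, 84, 98}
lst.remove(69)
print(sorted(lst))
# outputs [54, 67, 68, 73, 75, 77, 84, 98]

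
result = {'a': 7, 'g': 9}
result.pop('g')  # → 9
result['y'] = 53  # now {'a': 7, 'y': 53}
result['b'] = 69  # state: {'a': 7, 'y': 53, 'b': 69}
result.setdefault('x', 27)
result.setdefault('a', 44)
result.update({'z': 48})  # {'a': 7, 'y': 53, 'b': 69, 'x': 27, 'z': 48}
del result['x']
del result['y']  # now {'a': 7, 'b': 69, 'z': 48}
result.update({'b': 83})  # {'a': 7, 'b': 83, 'z': 48}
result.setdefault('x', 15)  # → 15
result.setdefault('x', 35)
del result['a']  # {'b': 83, 'z': 48, 'x': 15}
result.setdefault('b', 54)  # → 83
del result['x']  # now {'b': 83, 'z': 48}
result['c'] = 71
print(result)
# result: {'b': 83, 'z': 48, 'c': 71}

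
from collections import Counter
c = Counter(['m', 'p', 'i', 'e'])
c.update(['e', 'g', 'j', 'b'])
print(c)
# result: Counter({'e': 2, 'm': 1, 'p': 1, 'i': 1, 'g': 1, 'j': 1, 'b': 1})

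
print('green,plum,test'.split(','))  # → ['green', 'plum', 'test']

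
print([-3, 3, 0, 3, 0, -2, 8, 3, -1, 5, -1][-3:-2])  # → [-1]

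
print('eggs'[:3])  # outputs egg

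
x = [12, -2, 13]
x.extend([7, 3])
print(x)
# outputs [12, -2, 13, 7, 3]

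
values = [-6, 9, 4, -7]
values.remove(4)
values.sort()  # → [-7, -6, 9]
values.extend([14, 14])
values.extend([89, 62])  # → [-7, -6, 9, 14, 14, 89, 62]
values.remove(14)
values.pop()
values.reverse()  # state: [89, 14, 9, -6, -7]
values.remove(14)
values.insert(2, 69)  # [89, 9, 69, -6, -7]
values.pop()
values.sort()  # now [-6, 9, 69, 89]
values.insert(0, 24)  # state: [24, -6, 9, 69, 89]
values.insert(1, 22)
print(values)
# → [24, 22, -6, 9, 69, 89]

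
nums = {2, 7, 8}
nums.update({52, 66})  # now {2, 7, 8, 52, 66}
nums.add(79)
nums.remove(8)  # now {2, 7, 52, 66, 79}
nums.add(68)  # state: {2, 7, 52, 66, 68, 79}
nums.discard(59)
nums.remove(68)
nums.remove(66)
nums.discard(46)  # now {2, 7, 52, 79}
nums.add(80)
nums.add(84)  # {2, 7, 52, 79, 80, 84}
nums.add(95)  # {2, 7, 52, 79, 80, 84, 95}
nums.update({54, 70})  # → {2, 7, 52, 54, 70, 79, 80, 84, 95}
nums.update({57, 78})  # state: {2, 7, 52, 54, 57, 70, 78, 79, 80, 84, 95}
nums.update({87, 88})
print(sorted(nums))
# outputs [2, 7, 52, 54, 57, 70, 78, 79, 80, 84, 87, 88, 95]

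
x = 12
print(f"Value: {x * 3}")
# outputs Value: 36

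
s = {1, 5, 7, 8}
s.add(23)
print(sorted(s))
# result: [1, 5, 7, 8, 23]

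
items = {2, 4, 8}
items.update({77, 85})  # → {2, 4, 8, 77, 85}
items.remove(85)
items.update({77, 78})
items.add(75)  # {2, 4, 8, 75, 77, 78}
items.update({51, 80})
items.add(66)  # {2, 4, 8, 51, 66, 75, 77, 78, 80}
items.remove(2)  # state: {4, 8, 51, 66, 75, 77, 78, 80}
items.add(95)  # {4, 8, 51, 66, 75, 77, 78, 80, 95}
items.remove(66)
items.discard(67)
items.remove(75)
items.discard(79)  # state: {4, 8, 51, 77, 78, 80, 95}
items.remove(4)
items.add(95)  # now {8, 51, 77, 78, 80, 95}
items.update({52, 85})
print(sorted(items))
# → [8, 51, 52, 77, 78, 80, 85, 95]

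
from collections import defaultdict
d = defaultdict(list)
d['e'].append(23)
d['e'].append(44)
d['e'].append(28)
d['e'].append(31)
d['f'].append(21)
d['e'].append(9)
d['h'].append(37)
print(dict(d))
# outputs {'e': [23, 44, 28, 31, 9], 'f': [21], 'h': [37]}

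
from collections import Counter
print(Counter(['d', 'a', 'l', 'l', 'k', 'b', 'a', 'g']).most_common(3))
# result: [('a', 2), ('l', 2), ('d', 1)]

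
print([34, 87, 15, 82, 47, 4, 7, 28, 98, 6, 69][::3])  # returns [34, 82, 7, 6]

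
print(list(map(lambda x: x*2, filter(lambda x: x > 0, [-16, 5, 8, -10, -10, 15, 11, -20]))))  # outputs [10, 16, 30, 22]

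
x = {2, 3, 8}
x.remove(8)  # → {2, 3}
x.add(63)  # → {2, 3, 63}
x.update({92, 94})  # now {2, 3, 63, 92, 94}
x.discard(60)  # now {2, 3, 63, 92, 94}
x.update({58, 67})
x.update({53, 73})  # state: {2, 3, 53, 58, 63, 67, 73, 92, 94}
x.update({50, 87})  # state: {2, 3, 50, 53, 58, 63, 67, 73, 87, 92, 94}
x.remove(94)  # {2, 3, 50, 53, 58, 63, 67, 73, 87, 92}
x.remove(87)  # {2, 3, 50, 53, 58, 63, 67, 73, 92}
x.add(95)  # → {2, 3, 50, 53, 58, 63, 67, 73, 92, 95}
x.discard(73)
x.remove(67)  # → {2, 3, 50, 53, 58, 63, 92, 95}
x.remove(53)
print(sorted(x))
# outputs [2, 3, 50, 58, 63, 92, 95]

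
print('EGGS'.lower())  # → eggs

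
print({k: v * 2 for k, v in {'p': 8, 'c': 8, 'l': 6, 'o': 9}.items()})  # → {'p': 16, 'c': 16, 'l': 12, 'o': 18}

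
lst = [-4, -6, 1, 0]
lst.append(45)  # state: [-4, -6, 1, 0, 45]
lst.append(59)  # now [-4, -6, 1, 0, 45, 59]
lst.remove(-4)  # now [-6, 1, 0, 45, 59]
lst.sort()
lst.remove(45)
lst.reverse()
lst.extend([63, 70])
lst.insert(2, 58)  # [59, 1, 58, 0, -6, 63, 70]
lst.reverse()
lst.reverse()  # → [59, 1, 58, 0, -6, 63, 70]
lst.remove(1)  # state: [59, 58, 0, -6, 63, 70]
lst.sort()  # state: [-6, 0, 58, 59, 63, 70]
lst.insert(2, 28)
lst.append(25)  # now [-6, 0, 28, 58, 59, 63, 70, 25]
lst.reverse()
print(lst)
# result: [25, 70, 63, 59, 58, 28, 0, -6]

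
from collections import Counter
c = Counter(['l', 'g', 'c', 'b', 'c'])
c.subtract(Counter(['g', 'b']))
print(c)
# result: Counter({'c': 2, 'l': 1, 'g': 0, 'b': 0})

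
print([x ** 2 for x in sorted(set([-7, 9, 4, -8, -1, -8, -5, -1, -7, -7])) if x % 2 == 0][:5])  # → [64, 16]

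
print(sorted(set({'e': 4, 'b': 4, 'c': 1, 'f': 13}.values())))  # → [1, 4, 13]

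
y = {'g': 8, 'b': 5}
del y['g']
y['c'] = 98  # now {'b': 5, 'c': 98}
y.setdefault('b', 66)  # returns 5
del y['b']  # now {'c': 98}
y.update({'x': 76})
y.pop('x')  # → 76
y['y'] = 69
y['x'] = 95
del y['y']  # {'c': 98, 'x': 95}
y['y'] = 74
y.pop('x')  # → 95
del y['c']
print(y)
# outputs {'y': 74}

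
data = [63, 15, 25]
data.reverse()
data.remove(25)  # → [15, 63]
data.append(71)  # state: [15, 63, 71]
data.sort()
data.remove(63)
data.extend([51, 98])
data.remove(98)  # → [15, 71, 51]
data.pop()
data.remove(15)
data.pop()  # 71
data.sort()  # []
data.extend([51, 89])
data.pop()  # 89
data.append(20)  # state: [51, 20]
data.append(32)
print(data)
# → [51, 20, 32]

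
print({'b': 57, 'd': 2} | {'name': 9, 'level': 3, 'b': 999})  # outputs {'b': 999, 'd': 2, 'name': 9, 'level': 3}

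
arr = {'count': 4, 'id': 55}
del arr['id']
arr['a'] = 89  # {'count': 4, 'a': 89}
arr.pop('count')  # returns 4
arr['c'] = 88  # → {'a': 89, 'c': 88}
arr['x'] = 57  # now {'a': 89, 'c': 88, 'x': 57}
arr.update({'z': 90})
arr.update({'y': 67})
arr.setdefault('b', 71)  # 71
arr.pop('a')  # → 89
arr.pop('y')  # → 67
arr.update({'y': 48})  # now {'c': 88, 'x': 57, 'z': 90, 'b': 71, 'y': 48}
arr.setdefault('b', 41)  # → 71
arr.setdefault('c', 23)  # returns 88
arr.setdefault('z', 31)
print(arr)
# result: {'c': 88, 'x': 57, 'z': 90, 'b': 71, 'y': 48}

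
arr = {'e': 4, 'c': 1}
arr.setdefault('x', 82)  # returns 82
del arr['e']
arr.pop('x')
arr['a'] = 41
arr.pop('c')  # 1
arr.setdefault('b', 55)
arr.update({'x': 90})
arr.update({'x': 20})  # {'a': 41, 'b': 55, 'x': 20}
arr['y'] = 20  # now {'a': 41, 'b': 55, 'x': 20, 'y': 20}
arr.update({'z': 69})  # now {'a': 41, 'b': 55, 'x': 20, 'y': 20, 'z': 69}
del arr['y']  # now {'a': 41, 'b': 55, 'x': 20, 'z': 69}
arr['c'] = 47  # {'a': 41, 'b': 55, 'x': 20, 'z': 69, 'c': 47}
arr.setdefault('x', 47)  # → 20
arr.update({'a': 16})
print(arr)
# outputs {'a': 16, 'b': 55, 'x': 20, 'z': 69, 'c': 47}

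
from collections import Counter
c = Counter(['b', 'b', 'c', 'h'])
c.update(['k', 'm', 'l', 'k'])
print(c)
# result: Counter({'b': 2, 'k': 2, 'c': 1, 'h': 1, 'm': 1, 'l': 1})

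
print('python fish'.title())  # Python Fish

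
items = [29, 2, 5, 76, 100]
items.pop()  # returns 100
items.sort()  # [2, 5, 29, 76]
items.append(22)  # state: [2, 5, 29, 76, 22]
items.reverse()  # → [22, 76, 29, 5, 2]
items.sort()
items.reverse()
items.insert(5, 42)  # [76, 29, 22, 5, 2, 42]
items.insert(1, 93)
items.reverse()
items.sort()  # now [2, 5, 22, 29, 42, 76, 93]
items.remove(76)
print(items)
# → [2, 5, 22, 29, 42, 93]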